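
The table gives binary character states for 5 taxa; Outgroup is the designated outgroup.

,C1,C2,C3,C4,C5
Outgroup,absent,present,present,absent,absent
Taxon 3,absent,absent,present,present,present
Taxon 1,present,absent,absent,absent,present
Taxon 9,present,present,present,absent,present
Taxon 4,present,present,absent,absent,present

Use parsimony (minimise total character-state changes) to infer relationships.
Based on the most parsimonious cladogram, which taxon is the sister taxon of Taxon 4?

Character polarity is set by the outgroup: the derived state is whichever differs from the outgroup's state, so for C2, C3 the derived state is 'absent', and for the remaining characters it is 'present'.
C1: derived state 'present' in Taxon 1, Taxon 4, and Taxon 9 only — synapomorphy for {Taxon 1, Taxon 4, Taxon 9}.
C2 (state 'absent') occurs in Taxon 1 and Taxon 3 but conflicts with the nesting implied by the other characters — most parsimoniously interpreted as homoplasy.
Only Taxon 1 and Taxon 4 show the derived state 'absent' for C3, supporting them as a clade.
C4 (derived state 'present') is unique to Taxon 3 (autapomorphy; uninformative for grouping).
C5 (derived state 'present') is shared by all ingroup taxa — unites the whole ingroup.
Most parsimonious ingroup topology: (Taxon 3,((Taxon 1,Taxon 4),Taxon 9)).
Taxon 4 and Taxon 1 form a cherry on this tree, so they are sister taxa.

Taxon 1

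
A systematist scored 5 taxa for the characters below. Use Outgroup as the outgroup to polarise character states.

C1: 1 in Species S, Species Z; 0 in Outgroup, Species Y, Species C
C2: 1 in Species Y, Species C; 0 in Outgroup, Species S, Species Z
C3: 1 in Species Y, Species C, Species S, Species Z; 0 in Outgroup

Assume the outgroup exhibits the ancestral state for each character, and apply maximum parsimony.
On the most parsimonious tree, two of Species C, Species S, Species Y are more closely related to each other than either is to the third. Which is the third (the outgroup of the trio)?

Species S

The outgroup has state '0' for every character, so '1' is the derived state throughout.
C1: derived state '1' in Species S and Species Z only — synapomorphy for {Species S, Species Z}.
C2: derived state '1' in Species C and Species Y only — synapomorphy for {Species C, Species Y}.
C3 (derived state '1') is shared by all ingroup taxa — unites the whole ingroup.
Most parsimonious ingroup topology: ((Species Y,Species C),(Species S,Species Z)).
Species C and Species Y share a more recent common ancestor with each other than either does with Species S, so Species S is the least closely related of the three.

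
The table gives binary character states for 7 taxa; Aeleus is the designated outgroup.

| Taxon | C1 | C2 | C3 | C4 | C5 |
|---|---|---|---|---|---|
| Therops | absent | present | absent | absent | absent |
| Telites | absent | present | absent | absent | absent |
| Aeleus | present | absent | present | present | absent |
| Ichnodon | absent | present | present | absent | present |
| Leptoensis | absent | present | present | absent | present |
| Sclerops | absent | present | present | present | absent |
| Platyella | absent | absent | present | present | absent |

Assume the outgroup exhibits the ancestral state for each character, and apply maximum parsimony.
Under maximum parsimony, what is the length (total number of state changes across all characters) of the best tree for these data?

Character polarity is set by the outgroup: the derived state is whichever differs from the outgroup's state, so for C1, C3, C4 the derived state is 'absent', and for the remaining characters it is 'present'.
C1 (derived state 'absent') is shared by all ingroup taxa — unites the whole ingroup.
C2 (derived state 'present') is shared by Ichnodon, Leptoensis, Sclerops, Telites, and Therops — a synapomorphy uniting that clade.
C3: derived state 'absent' in Telites and Therops only — synapomorphy for {Telites, Therops}.
Only Ichnodon, Leptoensis, Telites, and Therops show the derived state 'absent' for C4, supporting them as a clade.
Only Ichnodon and Leptoensis show the derived state 'present' for C5, supporting them as a clade.
Most parsimonious ingroup topology: ((((Ichnodon,Leptoensis),(Therops,Telites)),Sclerops),Platyella).
Changes per character on this tree: C1: 1; C2: 1; C3: 1; C4: 1; C5: 1.
Total = 5.

5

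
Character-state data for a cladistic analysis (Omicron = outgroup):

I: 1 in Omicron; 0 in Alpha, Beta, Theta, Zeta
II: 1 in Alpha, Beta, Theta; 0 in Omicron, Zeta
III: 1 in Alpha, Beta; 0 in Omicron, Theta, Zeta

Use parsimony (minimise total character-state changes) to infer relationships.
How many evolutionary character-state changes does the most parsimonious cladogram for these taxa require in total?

Character polarity is set by the outgroup: the derived state is whichever differs from the outgroup's state, so for I the derived state is '0', and for the remaining characters it is '1'.
All ingroup taxa share the derived state '0' for I; it defines the ingroup but does not resolve relationships within it.
II (derived state '1') is shared by Alpha, Beta, and Theta — a synapomorphy uniting that clade.
III (derived state '1') is shared by Alpha and Beta — a synapomorphy uniting that clade.
Most parsimonious ingroup topology: (((Alpha,Beta),Theta),Zeta).
Changes per character on this tree: I: 1; II: 1; III: 1.
Total = 3.

3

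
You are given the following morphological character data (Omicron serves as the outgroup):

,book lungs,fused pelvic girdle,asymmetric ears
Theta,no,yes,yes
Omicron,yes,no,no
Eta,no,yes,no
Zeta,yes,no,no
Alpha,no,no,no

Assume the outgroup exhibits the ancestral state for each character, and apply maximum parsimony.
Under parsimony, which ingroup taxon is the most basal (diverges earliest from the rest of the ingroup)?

Zeta

Character polarity is set by the outgroup: the derived state is whichever differs from the outgroup's state, so for book lungs the derived state is 'no', and for the remaining characters it is 'yes'.
Only Alpha, Eta, and Theta show the derived state 'no' for book lungs, supporting them as a clade.
Only Eta and Theta show the derived state 'yes' for fused pelvic girdle, supporting them as a clade.
asymmetric ears (derived state 'yes') is unique to Theta (autapomorphy; uninformative for grouping).
Most parsimonious ingroup topology: (Zeta,((Theta,Eta),Alpha)).
Zeta is sister to the clade containing all other ingroup taxa, so it is the earliest-diverging (most basal) ingroup lineage.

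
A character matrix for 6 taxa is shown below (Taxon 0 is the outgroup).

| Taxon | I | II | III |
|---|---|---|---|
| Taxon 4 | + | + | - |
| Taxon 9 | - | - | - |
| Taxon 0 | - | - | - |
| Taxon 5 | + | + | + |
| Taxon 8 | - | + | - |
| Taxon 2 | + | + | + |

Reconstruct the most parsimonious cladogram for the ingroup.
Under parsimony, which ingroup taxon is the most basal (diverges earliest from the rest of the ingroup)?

Taxon 9

The outgroup has state '-' for every character, so '+' is the derived state throughout.
Only Taxon 2, Taxon 4, and Taxon 5 show the derived state '+' for I, supporting them as a clade.
II (derived state '+') is shared by Taxon 2, Taxon 4, Taxon 5, and Taxon 8 — a synapomorphy uniting that clade.
III: derived state '+' in Taxon 2 and Taxon 5 only — synapomorphy for {Taxon 2, Taxon 5}.
Most parsimonious ingroup topology: ((((Taxon 5,Taxon 2),Taxon 4),Taxon 8),Taxon 9).
Taxon 9 is sister to the clade containing all other ingroup taxa, so it is the earliest-diverging (most basal) ingroup lineage.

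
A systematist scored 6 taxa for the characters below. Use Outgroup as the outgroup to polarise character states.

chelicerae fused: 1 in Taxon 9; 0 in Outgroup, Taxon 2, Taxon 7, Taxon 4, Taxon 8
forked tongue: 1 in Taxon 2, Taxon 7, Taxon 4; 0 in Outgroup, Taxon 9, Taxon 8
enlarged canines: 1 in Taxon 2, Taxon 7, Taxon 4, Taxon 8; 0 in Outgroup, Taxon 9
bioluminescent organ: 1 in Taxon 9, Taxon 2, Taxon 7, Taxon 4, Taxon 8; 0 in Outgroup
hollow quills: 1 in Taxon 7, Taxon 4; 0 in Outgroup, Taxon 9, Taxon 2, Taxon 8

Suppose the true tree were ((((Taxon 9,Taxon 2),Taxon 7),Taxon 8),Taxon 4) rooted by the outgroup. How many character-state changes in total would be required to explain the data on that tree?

9

Map each character onto ((((Taxon 9,Taxon 2),Taxon 7),Taxon 8),Taxon 4) (rooted by Outgroup) and count the minimum state changes it requires (Fitch parsimony):
chelicerae fused: 1; forked tongue: 3; enlarged canines: 2; bioluminescent organ: 1; hollow quills: 2.
Total tree length = 9.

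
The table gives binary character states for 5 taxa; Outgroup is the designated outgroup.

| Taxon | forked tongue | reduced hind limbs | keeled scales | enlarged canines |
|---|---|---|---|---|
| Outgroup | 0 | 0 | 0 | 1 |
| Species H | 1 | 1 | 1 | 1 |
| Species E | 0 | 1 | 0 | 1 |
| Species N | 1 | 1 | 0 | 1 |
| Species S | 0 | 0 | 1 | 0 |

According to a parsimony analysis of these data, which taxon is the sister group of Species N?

Species H

Character polarity is set by the outgroup: the derived state is whichever differs from the outgroup's state, so for enlarged canines the derived state is '0', and for the remaining characters it is '1'.
forked tongue (derived state '1') is shared by Species H and Species N — a synapomorphy uniting that clade.
Only Species E, Species H, and Species N show the derived state '1' for reduced hind limbs, supporting them as a clade.
keeled scales (state '1') occurs in Species H and Species S but conflicts with the nesting implied by the other characters — most parsimoniously interpreted as homoplasy.
enlarged canines: derived state '0' in Species S only — an autapomorphy, so it tells us nothing about relationships among taxa.
Most parsimonious ingroup topology: (((Species H,Species N),Species E),Species S).
Species N and Species H form a cherry on this tree, so they are sister taxa.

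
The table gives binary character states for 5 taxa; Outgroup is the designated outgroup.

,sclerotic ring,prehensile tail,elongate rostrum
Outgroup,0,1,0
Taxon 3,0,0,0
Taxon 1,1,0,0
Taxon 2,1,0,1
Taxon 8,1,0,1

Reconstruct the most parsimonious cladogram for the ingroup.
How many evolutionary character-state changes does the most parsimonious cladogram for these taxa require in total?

Character polarity is set by the outgroup: the derived state is whichever differs from the outgroup's state, so for prehensile tail the derived state is '0', and for the remaining characters it is '1'.
sclerotic ring: derived state '1' in Taxon 1, Taxon 2, and Taxon 8 only — synapomorphy for {Taxon 1, Taxon 2, Taxon 8}.
All ingroup taxa share the derived state '0' for prehensile tail; it defines the ingroup but does not resolve relationships within it.
elongate rostrum: derived state '1' in Taxon 2 and Taxon 8 only — synapomorphy for {Taxon 2, Taxon 8}.
Most parsimonious ingroup topology: (Taxon 3,(Taxon 1,(Taxon 2,Taxon 8))).
Changes per character on this tree: sclerotic ring: 1; prehensile tail: 1; elongate rostrum: 1.
Total = 3.

3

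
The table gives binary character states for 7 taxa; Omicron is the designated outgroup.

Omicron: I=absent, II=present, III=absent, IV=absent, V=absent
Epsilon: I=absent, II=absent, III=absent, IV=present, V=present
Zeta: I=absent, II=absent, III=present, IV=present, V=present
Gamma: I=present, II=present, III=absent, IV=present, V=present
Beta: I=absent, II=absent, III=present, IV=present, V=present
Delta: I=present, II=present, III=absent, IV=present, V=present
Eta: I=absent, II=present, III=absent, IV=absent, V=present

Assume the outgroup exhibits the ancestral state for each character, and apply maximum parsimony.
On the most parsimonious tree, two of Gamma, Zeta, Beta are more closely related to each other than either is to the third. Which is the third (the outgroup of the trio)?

Character polarity is set by the outgroup: the derived state is whichever differs from the outgroup's state, so for II the derived state is 'absent', and for the remaining characters it is 'present'.
I (derived state 'present') is shared by Delta and Gamma — a synapomorphy uniting that clade.
II: derived state 'absent' in Beta, Epsilon, and Zeta only — synapomorphy for {Beta, Epsilon, Zeta}.
III (derived state 'present') is shared by Beta and Zeta — a synapomorphy uniting that clade.
Only Beta, Delta, Epsilon, Gamma, and Zeta show the derived state 'present' for IV, supporting them as a clade.
All ingroup taxa share the derived state 'present' for V; it defines the ingroup but does not resolve relationships within it.
Most parsimonious ingroup topology: (((Epsilon,(Zeta,Beta)),(Gamma,Delta)),Eta).
Beta and Zeta share a more recent common ancestor with each other than either does with Gamma, so Gamma is the least closely related of the three.

Gamma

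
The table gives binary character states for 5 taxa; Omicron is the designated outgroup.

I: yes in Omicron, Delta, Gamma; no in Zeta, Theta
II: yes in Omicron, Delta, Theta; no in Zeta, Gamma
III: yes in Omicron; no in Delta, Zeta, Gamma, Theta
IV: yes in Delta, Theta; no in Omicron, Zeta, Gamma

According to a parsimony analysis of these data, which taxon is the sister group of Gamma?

Zeta

Character polarity is set by the outgroup: the derived state is whichever differs from the outgroup's state, so for I, II, III the derived state is 'no', and for the remaining characters it is 'yes'.
I groups Theta and Zeta, which is incompatible with the clades supported by the remaining characters; treating it as convergent (homoplasy) costs fewer steps than any alternative tree.
II: derived state 'no' in Gamma and Zeta only — synapomorphy for {Gamma, Zeta}.
All ingroup taxa share the derived state 'no' for III; it defines the ingroup but does not resolve relationships within it.
IV: derived state 'yes' in Delta and Theta only — synapomorphy for {Delta, Theta}.
Most parsimonious ingroup topology: ((Zeta,Gamma),(Theta,Delta)).
Gamma and Zeta form a cherry on this tree, so they are sister taxa.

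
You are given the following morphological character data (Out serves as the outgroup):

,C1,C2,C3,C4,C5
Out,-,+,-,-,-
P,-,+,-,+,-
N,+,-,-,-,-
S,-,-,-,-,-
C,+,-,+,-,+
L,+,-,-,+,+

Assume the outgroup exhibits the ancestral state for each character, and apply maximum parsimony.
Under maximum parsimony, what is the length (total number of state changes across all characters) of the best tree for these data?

Character polarity is set by the outgroup: the derived state is whichever differs from the outgroup's state, so for C2 the derived state is '-', and for the remaining characters it is '+'.
C1 (derived state '+') is shared by C, L, and N — a synapomorphy uniting that clade.
C2 (derived state '-') is shared by C, L, N, and S — a synapomorphy uniting that clade.
C3: derived state '+' in C only — an autapomorphy, so it tells us nothing about relationships among taxa.
C4 groups L and P, which is incompatible with the clades supported by the remaining characters; treating it as convergent (homoplasy) costs fewer steps than any alternative tree.
C5: derived state '+' in C and L only — synapomorphy for {C, L}.
Most parsimonious ingroup topology: (P,((N,(C,L)),S)).
Changes per character on this tree: C1: 1; C2: 1; C3: 1; C4: 2; C5: 1.
Total = 6.

6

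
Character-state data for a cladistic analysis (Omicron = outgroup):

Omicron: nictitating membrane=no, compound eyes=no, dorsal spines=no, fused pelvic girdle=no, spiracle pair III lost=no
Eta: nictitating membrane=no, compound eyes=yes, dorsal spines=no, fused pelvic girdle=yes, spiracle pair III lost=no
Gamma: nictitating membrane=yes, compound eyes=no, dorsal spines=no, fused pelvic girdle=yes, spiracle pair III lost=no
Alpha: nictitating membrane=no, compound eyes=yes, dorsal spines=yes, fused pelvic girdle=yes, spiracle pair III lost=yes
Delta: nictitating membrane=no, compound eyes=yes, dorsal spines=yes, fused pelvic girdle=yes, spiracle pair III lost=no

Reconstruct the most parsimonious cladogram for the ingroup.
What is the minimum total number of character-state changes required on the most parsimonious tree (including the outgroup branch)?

The outgroup has state 'no' for every character, so 'yes' is the derived state throughout.
nictitating membrane (derived state 'yes') is unique to Gamma (autapomorphy; uninformative for grouping).
Only Alpha, Delta, and Eta show the derived state 'yes' for compound eyes, supporting them as a clade.
dorsal spines (derived state 'yes') is shared by Alpha and Delta — a synapomorphy uniting that clade.
All ingroup taxa share the derived state 'yes' for fused pelvic girdle; it defines the ingroup but does not resolve relationships within it.
spiracle pair III lost: derived state 'yes' in Alpha only — an autapomorphy, so it tells us nothing about relationships among taxa.
Most parsimonious ingroup topology: ((Eta,(Alpha,Delta)),Gamma).
Changes per character on this tree: nictitating membrane: 1; compound eyes: 1; dorsal spines: 1; fused pelvic girdle: 1; spiracle pair III lost: 1.
Total = 5.

5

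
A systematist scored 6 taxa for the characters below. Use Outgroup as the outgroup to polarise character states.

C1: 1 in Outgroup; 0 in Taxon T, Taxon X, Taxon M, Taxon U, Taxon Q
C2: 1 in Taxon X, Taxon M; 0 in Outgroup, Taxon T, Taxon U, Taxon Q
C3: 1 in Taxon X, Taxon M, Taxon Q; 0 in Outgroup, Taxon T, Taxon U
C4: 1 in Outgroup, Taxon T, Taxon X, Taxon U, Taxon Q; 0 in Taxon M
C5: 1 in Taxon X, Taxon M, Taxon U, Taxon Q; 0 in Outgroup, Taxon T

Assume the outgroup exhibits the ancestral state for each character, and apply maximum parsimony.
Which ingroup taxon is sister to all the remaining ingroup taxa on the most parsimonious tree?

Taxon T

Character polarity is set by the outgroup: the derived state is whichever differs from the outgroup's state, so for C1, C4 the derived state is '0', and for the remaining characters it is '1'.
All ingroup taxa share the derived state '0' for C1; it defines the ingroup but does not resolve relationships within it.
Only Taxon M and Taxon X show the derived state '1' for C2, supporting them as a clade.
C3 (derived state '1') is shared by Taxon M, Taxon Q, and Taxon X — a synapomorphy uniting that clade.
C4 (derived state '0') is unique to Taxon M (autapomorphy; uninformative for grouping).
C5: derived state '1' in Taxon M, Taxon Q, Taxon U, and Taxon X only — synapomorphy for {Taxon M, Taxon Q, Taxon U, Taxon X}.
Most parsimonious ingroup topology: (Taxon T,(((Taxon X,Taxon M),Taxon Q),Taxon U)).
Taxon T is sister to the clade containing all other ingroup taxa, so it is the earliest-diverging (most basal) ingroup lineage.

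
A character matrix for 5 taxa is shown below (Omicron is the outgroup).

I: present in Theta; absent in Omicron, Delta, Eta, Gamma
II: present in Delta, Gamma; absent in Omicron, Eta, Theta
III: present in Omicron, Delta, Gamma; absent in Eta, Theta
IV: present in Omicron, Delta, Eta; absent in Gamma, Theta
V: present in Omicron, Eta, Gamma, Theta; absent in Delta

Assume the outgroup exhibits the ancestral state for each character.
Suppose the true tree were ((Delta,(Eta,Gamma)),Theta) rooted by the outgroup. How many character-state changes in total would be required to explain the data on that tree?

Map each character onto ((Delta,(Eta,Gamma)),Theta) (rooted by Omicron) and count the minimum state changes it requires (Fitch parsimony):
I: 1; II: 2; III: 2; IV: 2; V: 1.
Total tree length = 8.

8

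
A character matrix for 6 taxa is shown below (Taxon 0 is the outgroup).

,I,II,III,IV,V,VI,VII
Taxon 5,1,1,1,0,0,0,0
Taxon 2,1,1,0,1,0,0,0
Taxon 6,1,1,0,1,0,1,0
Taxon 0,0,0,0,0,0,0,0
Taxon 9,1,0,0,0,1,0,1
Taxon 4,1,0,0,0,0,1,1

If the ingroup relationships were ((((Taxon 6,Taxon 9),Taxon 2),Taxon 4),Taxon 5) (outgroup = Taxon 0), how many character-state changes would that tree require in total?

Map each character onto ((((Taxon 6,Taxon 9),Taxon 2),Taxon 4),Taxon 5) (rooted by Taxon 0) and count the minimum state changes it requires (Fitch parsimony):
I: 1; II: 3; III: 1; IV: 2; V: 1; VI: 2; VII: 2.
Total tree length = 12.

12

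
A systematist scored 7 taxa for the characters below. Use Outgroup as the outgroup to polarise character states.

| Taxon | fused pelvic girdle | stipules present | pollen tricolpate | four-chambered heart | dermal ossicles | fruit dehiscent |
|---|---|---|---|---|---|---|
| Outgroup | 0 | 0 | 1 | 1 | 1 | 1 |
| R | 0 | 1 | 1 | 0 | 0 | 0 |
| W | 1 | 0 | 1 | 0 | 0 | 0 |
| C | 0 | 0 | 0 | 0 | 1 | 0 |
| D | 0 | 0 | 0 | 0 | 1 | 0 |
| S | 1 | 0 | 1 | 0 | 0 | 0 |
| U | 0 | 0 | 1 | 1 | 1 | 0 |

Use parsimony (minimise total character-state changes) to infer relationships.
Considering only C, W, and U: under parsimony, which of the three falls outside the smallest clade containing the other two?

U

Character polarity is set by the outgroup: the derived state is whichever differs from the outgroup's state, so for pollen tricolpate, four-chambered heart, dermal ossicles, fruit dehiscent the derived state is '0', and for the remaining characters it is '1'.
fused pelvic girdle (derived state '1') is shared by S and W — a synapomorphy uniting that clade.
stipules present (derived state '1') is unique to R (autapomorphy; uninformative for grouping).
pollen tricolpate (derived state '0') is shared by C and D — a synapomorphy uniting that clade.
four-chambered heart: derived state '0' in C, D, R, S, and W only — synapomorphy for {C, D, R, S, W}.
dermal ossicles (derived state '0') is shared by R, S, and W — a synapomorphy uniting that clade.
All ingroup taxa share the derived state '0' for fruit dehiscent; it defines the ingroup but does not resolve relationships within it.
Most parsimonious ingroup topology: (((R,(W,S)),(C,D)),U).
C and W share a more recent common ancestor with each other than either does with U, so U is the least closely related of the three.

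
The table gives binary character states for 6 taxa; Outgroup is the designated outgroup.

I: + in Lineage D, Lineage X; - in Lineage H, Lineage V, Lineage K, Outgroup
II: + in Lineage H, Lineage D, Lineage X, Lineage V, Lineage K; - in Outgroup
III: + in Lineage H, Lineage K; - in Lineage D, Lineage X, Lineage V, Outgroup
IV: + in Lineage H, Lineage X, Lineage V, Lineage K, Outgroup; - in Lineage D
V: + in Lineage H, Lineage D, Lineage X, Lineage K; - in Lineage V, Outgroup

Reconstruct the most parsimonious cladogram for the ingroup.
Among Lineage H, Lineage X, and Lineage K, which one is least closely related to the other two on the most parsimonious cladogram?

Character polarity is set by the outgroup: the derived state is whichever differs from the outgroup's state, so for IV the derived state is '-', and for the remaining characters it is '+'.
Only Lineage D and Lineage X show the derived state '+' for I, supporting them as a clade.
II (derived state '+') is shared by all ingroup taxa — unites the whole ingroup.
Only Lineage H and Lineage K show the derived state '+' for III, supporting them as a clade.
IV: derived state '-' in Lineage D only — an autapomorphy, so it tells us nothing about relationships among taxa.
Only Lineage D, Lineage H, Lineage K, and Lineage X show the derived state '+' for V, supporting them as a clade.
Most parsimonious ingroup topology: (((Lineage H,Lineage K),(Lineage D,Lineage X)),Lineage V).
Lineage H and Lineage K share a more recent common ancestor with each other than either does with Lineage X, so Lineage X is the least closely related of the three.

Lineage X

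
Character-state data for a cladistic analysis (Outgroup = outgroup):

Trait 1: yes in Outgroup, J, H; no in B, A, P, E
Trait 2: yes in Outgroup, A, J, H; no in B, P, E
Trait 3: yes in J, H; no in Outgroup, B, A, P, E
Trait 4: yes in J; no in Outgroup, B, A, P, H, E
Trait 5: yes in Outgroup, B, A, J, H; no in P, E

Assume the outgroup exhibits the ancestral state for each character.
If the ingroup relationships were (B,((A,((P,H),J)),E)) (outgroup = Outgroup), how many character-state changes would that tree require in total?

11

Map each character onto (B,((A,((P,H),J)),E)) (rooted by Outgroup) and count the minimum state changes it requires (Fitch parsimony):
Trait 1: 3; Trait 2: 3; Trait 3: 2; Trait 4: 1; Trait 5: 2.
Total tree length = 11.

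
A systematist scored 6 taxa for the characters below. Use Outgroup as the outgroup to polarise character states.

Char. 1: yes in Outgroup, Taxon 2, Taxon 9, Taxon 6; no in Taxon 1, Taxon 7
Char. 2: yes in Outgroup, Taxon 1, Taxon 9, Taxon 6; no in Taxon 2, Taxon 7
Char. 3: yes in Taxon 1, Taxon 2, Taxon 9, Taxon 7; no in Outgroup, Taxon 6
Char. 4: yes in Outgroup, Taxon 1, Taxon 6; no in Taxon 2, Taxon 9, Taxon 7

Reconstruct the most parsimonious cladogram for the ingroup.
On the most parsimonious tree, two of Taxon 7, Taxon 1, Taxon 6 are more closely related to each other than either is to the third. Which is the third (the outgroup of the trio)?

Taxon 6

Character polarity is set by the outgroup: the derived state is whichever differs from the outgroup's state, so for Char. 1, Char. 2, Char. 4 the derived state is 'no', and for the remaining characters it is 'yes'.
Char. 1 groups Taxon 1 and Taxon 7, which is incompatible with the clades supported by the remaining characters; treating it as convergent (homoplasy) costs fewer steps than any alternative tree.
Char. 2 (derived state 'no') is shared by Taxon 2 and Taxon 7 — a synapomorphy uniting that clade.
Only Taxon 1, Taxon 2, Taxon 7, and Taxon 9 show the derived state 'yes' for Char. 3, supporting them as a clade.
Char. 4 (derived state 'no') is shared by Taxon 2, Taxon 7, and Taxon 9 — a synapomorphy uniting that clade.
Most parsimonious ingroup topology: ((Taxon 1,((Taxon 2,Taxon 7),Taxon 9)),Taxon 6).
Taxon 7 and Taxon 1 share a more recent common ancestor with each other than either does with Taxon 6, so Taxon 6 is the least closely related of the three.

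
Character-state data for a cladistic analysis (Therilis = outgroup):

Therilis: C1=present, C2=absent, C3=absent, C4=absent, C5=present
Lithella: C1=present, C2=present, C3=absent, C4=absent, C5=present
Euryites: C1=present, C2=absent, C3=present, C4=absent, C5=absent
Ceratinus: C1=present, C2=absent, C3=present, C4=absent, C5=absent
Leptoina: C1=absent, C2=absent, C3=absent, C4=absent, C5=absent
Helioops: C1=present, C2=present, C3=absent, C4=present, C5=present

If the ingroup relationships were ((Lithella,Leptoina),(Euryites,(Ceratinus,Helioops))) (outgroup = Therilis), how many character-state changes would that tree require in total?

9

Map each character onto ((Lithella,Leptoina),(Euryites,(Ceratinus,Helioops))) (rooted by Therilis) and count the minimum state changes it requires (Fitch parsimony):
C1: 1; C2: 2; C3: 2; C4: 1; C5: 3.
Total tree length = 9.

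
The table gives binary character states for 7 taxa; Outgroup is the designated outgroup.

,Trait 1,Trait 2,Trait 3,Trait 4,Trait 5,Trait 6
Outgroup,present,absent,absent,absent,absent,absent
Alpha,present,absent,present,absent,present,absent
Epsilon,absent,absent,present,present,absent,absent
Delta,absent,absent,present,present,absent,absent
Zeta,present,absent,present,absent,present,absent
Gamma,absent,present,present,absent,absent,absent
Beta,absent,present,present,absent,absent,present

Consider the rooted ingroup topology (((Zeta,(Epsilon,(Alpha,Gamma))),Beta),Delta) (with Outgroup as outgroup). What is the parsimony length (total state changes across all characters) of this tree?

11

Map each character onto (((Zeta,(Epsilon,(Alpha,Gamma))),Beta),Delta) (rooted by Outgroup) and count the minimum state changes it requires (Fitch parsimony):
Trait 1: 3; Trait 2: 2; Trait 3: 1; Trait 4: 2; Trait 5: 2; Trait 6: 1.
Total tree length = 11.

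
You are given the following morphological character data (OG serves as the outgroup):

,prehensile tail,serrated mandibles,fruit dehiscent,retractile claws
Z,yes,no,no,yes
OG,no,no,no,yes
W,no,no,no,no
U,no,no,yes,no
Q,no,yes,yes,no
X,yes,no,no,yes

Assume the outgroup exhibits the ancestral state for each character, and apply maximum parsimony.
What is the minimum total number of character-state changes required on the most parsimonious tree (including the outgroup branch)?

Character polarity is set by the outgroup: the derived state is whichever differs from the outgroup's state, so for retractile claws the derived state is 'no', and for the remaining characters it is 'yes'.
Only X and Z show the derived state 'yes' for prehensile tail, supporting them as a clade.
serrated mandibles: derived state 'yes' in Q only — an autapomorphy, so it tells us nothing about relationships among taxa.
fruit dehiscent: derived state 'yes' in Q and U only — synapomorphy for {Q, U}.
retractile claws: derived state 'no' in Q, U, and W only — synapomorphy for {Q, U, W}.
Most parsimonious ingroup topology: ((W,(Q,U)),(X,Z)).
Changes per character on this tree: prehensile tail: 1; serrated mandibles: 1; fruit dehiscent: 1; retractile claws: 1.
Total = 4.

4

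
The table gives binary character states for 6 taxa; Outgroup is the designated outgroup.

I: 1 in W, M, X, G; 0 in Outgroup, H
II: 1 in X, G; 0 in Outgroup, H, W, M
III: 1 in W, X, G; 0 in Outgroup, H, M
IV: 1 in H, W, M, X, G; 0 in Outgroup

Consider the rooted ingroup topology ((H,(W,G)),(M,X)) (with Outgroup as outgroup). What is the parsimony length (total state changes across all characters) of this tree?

7

Map each character onto ((H,(W,G)),(M,X)) (rooted by Outgroup) and count the minimum state changes it requires (Fitch parsimony):
I: 2; II: 2; III: 2; IV: 1.
Total tree length = 7.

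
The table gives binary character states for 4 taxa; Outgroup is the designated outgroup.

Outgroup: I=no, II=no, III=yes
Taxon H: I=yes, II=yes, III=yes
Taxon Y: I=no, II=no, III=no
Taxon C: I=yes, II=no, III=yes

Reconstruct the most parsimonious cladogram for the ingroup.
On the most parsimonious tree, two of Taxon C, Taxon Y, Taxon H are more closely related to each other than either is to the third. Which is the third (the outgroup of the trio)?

Taxon Y

Character polarity is set by the outgroup: the derived state is whichever differs from the outgroup's state, so for III the derived state is 'no', and for the remaining characters it is 'yes'.
Only Taxon C and Taxon H show the derived state 'yes' for I, supporting them as a clade.
II: derived state 'yes' in Taxon H only — an autapomorphy, so it tells us nothing about relationships among taxa.
III: derived state 'no' in Taxon Y only — an autapomorphy, so it tells us nothing about relationships among taxa.
Most parsimonious ingroup topology: ((Taxon H,Taxon C),Taxon Y).
Taxon C and Taxon H share a more recent common ancestor with each other than either does with Taxon Y, so Taxon Y is the least closely related of the three.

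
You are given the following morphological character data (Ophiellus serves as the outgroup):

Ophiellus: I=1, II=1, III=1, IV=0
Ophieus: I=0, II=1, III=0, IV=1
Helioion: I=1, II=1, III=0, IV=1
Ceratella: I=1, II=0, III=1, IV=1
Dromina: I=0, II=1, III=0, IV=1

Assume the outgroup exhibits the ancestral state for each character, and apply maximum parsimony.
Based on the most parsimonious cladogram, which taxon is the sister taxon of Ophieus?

Dromina

Character polarity is set by the outgroup: the derived state is whichever differs from the outgroup's state, so for I, II, III the derived state is '0', and for the remaining characters it is '1'.
I: derived state '0' in Dromina and Ophieus only — synapomorphy for {Dromina, Ophieus}.
II: derived state '0' in Ceratella only — an autapomorphy, so it tells us nothing about relationships among taxa.
III: derived state '0' in Dromina, Helioion, and Ophieus only — synapomorphy for {Dromina, Helioion, Ophieus}.
All ingroup taxa share the derived state '1' for IV; it defines the ingroup but does not resolve relationships within it.
Most parsimonious ingroup topology: (((Dromina,Ophieus),Helioion),Ceratella).
Ophieus and Dromina form a cherry on this tree, so they are sister taxa.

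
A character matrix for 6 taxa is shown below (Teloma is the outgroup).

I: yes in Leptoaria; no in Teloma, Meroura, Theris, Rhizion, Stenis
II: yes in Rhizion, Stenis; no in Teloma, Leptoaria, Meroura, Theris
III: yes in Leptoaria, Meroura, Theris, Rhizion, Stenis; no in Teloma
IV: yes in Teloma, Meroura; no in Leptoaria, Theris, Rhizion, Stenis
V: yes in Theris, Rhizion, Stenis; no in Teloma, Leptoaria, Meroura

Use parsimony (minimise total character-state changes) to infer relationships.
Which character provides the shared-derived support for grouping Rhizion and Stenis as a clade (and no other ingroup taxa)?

II

Character polarity is set by the outgroup: the derived state is whichever differs from the outgroup's state, so for IV the derived state is 'no', and for the remaining characters it is 'yes'.
I (derived state 'yes') is unique to Leptoaria (autapomorphy; uninformative for grouping).
II: derived state 'yes' in Rhizion and Stenis only — synapomorphy for {Rhizion, Stenis}.
III (derived state 'yes') is shared by all ingroup taxa — unites the whole ingroup.
IV: derived state 'no' in Leptoaria, Rhizion, Stenis, and Theris only — synapomorphy for {Leptoaria, Rhizion, Stenis, Theris}.
Only Rhizion, Stenis, and Theris show the derived state 'yes' for V, supporting them as a clade.
Most parsimonious ingroup topology: ((Leptoaria,(Theris,(Rhizion,Stenis))),Meroura).
The clade {Rhizion, Stenis} is supported by II: its derived state 'yes' occurs in exactly those taxa and in no other taxon (including the outgroup).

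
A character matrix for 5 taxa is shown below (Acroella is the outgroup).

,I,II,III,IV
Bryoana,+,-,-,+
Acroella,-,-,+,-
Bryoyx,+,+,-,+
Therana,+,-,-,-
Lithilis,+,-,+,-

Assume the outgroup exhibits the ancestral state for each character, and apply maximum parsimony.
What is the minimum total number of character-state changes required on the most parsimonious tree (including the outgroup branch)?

Character polarity is set by the outgroup: the derived state is whichever differs from the outgroup's state, so for III the derived state is '-', and for the remaining characters it is '+'.
All ingroup taxa share the derived state '+' for I; it defines the ingroup but does not resolve relationships within it.
II (derived state '+') is unique to Bryoyx (autapomorphy; uninformative for grouping).
III: derived state '-' in Bryoana, Bryoyx, and Therana only — synapomorphy for {Bryoana, Bryoyx, Therana}.
IV (derived state '+') is shared by Bryoana and Bryoyx — a synapomorphy uniting that clade.
Most parsimonious ingroup topology: (((Bryoyx,Bryoana),Therana),Lithilis).
Changes per character on this tree: I: 1; II: 1; III: 1; IV: 1.
Total = 4.

4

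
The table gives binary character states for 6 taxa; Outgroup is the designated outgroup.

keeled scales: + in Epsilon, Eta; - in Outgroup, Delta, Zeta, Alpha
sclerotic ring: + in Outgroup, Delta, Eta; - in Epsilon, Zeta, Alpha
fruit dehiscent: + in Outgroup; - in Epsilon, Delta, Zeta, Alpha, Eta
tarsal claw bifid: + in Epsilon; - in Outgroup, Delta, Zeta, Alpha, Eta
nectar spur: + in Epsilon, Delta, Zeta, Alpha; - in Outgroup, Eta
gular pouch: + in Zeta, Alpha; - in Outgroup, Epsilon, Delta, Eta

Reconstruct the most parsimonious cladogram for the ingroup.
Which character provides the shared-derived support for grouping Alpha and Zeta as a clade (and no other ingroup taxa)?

gular pouch

Character polarity is set by the outgroup: the derived state is whichever differs from the outgroup's state, so for sclerotic ring, fruit dehiscent the derived state is '-', and for the remaining characters it is '+'.
keeled scales (state '+') occurs in Epsilon and Eta but conflicts with the nesting implied by the other characters — most parsimoniously interpreted as homoplasy.
Only Alpha, Epsilon, and Zeta show the derived state '-' for sclerotic ring, supporting them as a clade.
fruit dehiscent (derived state '-') is shared by all ingroup taxa — unites the whole ingroup.
tarsal claw bifid (derived state '+') is unique to Epsilon (autapomorphy; uninformative for grouping).
Only Alpha, Delta, Epsilon, and Zeta show the derived state '+' for nectar spur, supporting them as a clade.
gular pouch: derived state '+' in Alpha and Zeta only — synapomorphy for {Alpha, Zeta}.
Most parsimonious ingroup topology: ((((Alpha,Zeta),Epsilon),Delta),Eta).
The clade {Alpha, Zeta} is supported by gular pouch: its derived state '+' occurs in exactly those taxa and in no other taxon (including the outgroup).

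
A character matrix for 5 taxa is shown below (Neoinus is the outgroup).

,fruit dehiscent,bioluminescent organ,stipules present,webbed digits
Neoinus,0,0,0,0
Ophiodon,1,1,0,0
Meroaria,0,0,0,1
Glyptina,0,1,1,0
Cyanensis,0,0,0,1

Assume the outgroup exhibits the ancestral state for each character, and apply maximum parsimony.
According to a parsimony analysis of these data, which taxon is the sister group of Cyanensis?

The outgroup has state '0' for every character, so '1' is the derived state throughout.
fruit dehiscent: derived state '1' in Ophiodon only — an autapomorphy, so it tells us nothing about relationships among taxa.
bioluminescent organ (derived state '1') is shared by Glyptina and Ophiodon — a synapomorphy uniting that clade.
stipules present (derived state '1') is unique to Glyptina (autapomorphy; uninformative for grouping).
webbed digits (derived state '1') is shared by Cyanensis and Meroaria — a synapomorphy uniting that clade.
Most parsimonious ingroup topology: ((Ophiodon,Glyptina),(Cyanensis,Meroaria)).
Cyanensis and Meroaria form a cherry on this tree, so they are sister taxa.

Meroaria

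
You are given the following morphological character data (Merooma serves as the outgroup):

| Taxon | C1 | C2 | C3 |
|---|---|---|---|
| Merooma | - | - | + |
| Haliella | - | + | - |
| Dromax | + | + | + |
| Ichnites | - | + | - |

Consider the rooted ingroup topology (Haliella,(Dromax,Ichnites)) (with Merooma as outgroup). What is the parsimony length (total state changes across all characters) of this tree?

Map each character onto (Haliella,(Dromax,Ichnites)) (rooted by Merooma) and count the minimum state changes it requires (Fitch parsimony):
C1: 1; C2: 1; C3: 2.
Total tree length = 4.

4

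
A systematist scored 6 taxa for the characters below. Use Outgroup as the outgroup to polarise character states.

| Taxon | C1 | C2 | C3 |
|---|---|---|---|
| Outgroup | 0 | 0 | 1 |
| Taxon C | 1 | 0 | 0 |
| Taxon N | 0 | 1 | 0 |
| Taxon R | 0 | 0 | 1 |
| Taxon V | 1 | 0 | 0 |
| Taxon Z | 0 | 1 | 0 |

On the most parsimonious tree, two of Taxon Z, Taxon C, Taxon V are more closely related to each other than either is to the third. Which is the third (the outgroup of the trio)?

Character polarity is set by the outgroup: the derived state is whichever differs from the outgroup's state, so for C3 the derived state is '0', and for the remaining characters it is '1'.
C1 (derived state '1') is shared by Taxon C and Taxon V — a synapomorphy uniting that clade.
Only Taxon N and Taxon Z show the derived state '1' for C2, supporting them as a clade.
Only Taxon C, Taxon N, Taxon V, and Taxon Z show the derived state '0' for C3, supporting them as a clade.
Most parsimonious ingroup topology: (((Taxon C,Taxon V),(Taxon N,Taxon Z)),Taxon R).
Taxon C and Taxon V share a more recent common ancestor with each other than either does with Taxon Z, so Taxon Z is the least closely related of the three.

Taxon Z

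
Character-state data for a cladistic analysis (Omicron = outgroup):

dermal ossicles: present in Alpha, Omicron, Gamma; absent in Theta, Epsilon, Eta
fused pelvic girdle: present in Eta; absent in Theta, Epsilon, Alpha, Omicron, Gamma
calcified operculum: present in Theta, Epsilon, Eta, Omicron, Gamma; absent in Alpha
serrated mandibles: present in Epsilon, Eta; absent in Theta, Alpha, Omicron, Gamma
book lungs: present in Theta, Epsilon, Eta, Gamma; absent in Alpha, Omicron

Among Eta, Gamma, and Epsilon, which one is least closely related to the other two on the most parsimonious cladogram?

Character polarity is set by the outgroup: the derived state is whichever differs from the outgroup's state, so for dermal ossicles, calcified operculum the derived state is 'absent', and for the remaining characters it is 'present'.
Only Epsilon, Eta, and Theta show the derived state 'absent' for dermal ossicles, supporting them as a clade.
fused pelvic girdle (derived state 'present') is unique to Eta (autapomorphy; uninformative for grouping).
calcified operculum (derived state 'absent') is unique to Alpha (autapomorphy; uninformative for grouping).
serrated mandibles (derived state 'present') is shared by Epsilon and Eta — a synapomorphy uniting that clade.
book lungs (derived state 'present') is shared by Epsilon, Eta, Gamma, and Theta — a synapomorphy uniting that clade.
Most parsimonious ingroup topology: (((Theta,(Eta,Epsilon)),Gamma),Alpha).
Eta and Epsilon share a more recent common ancestor with each other than either does with Gamma, so Gamma is the least closely related of the three.

Gamma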